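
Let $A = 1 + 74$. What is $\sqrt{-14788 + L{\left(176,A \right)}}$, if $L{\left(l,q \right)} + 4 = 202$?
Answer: $i \sqrt{14590} \approx 120.79 i$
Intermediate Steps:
$A = 75$
$L{\left(l,q \right)} = 198$ ($L{\left(l,q \right)} = -4 + 202 = 198$)
$\sqrt{-14788 + L{\left(176,A \right)}} = \sqrt{-14788 + 198} = \sqrt{-14590} = i \sqrt{14590}$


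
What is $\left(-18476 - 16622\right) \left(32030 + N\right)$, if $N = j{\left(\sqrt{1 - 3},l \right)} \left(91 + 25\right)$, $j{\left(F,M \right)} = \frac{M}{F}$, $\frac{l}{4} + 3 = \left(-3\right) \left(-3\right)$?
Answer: $-1124188940 + 48856416 i \sqrt{2} \approx -1.1242 \cdot 10^{9} + 6.9093 \cdot 10^{7} i$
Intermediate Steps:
$l = 24$ ($l = -12 + 4 \left(\left(-3\right) \left(-3\right)\right) = -12 + 4 \cdot 9 = -12 + 36 = 24$)
$N = - 1392 i \sqrt{2}$ ($N = \frac{24}{\sqrt{1 - 3}} \left(91 + 25\right) = \frac{24}{\sqrt{-2}} \cdot 116 = \frac{24}{i \sqrt{2}} \cdot 116 = 24 \left(- \frac{i \sqrt{2}}{2}\right) 116 = - 12 i \sqrt{2} \cdot 116 = - 1392 i \sqrt{2} \approx - 1968.6 i$)
$\left(-18476 - 16622\right) \left(32030 + N\right) = \left(-18476 - 16622\right) \left(32030 - 1392 i \sqrt{2}\right) = - 35098 \left(32030 - 1392 i \sqrt{2}\right) = -1124188940 + 48856416 i \sqrt{2}$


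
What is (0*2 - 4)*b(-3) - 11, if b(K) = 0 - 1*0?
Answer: -11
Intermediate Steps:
b(K) = 0 (b(K) = 0 + 0 = 0)
(0*2 - 4)*b(-3) - 11 = (0*2 - 4)*0 - 11 = (0 - 4)*0 - 11 = -4*0 - 11 = 0 - 11 = -11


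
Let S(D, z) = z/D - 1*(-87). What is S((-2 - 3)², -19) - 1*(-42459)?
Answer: 1063631/25 ≈ 42545.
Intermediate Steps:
S(D, z) = 87 + z/D (S(D, z) = z/D + 87 = 87 + z/D)
S((-2 - 3)², -19) - 1*(-42459) = (87 - 19/(-2 - 3)²) - 1*(-42459) = (87 - 19/((-5)²)) + 42459 = (87 - 19/25) + 42459 = 2156/25 + 42459 = 1063631/25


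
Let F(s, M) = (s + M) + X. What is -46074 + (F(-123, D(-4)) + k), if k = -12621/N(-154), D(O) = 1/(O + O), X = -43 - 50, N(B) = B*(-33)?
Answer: -44811245/968 ≈ -46293.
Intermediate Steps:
N(B) = -33*B
X = -93
D(O) = 1/(2*O)
F(s, M) = -93 + M + s (F(s, M) = (s + M) - 93 = (M + s) - 93 = -93 + M + s)
k = -601/242 (k = -12621/((-33*(-154))) = -12621/5082 = -12621*1/5082 = -601/242 ≈ -2.4835)
-46074 + (F(-123, D(-4)) + k) = -46074 + ((-93 + (½)/(-4) - 123) - 601/242) = -46074 + ((-93 + (½)*(-¼) - 123) - 601/242) = -46074 + ((-93 - ⅛ - 123) - 601/242) = -46074 + (-1729/8 - 601/242) = -46074 - 211613/968 = -44811245/968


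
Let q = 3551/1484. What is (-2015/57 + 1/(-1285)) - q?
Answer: -77408711/2050860 ≈ -37.745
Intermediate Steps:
q = 67/28 (q = 3551*(1/1484) = 67/28 ≈ 2.3929)
(-2015/57 + 1/(-1285)) - q = (-2015/57 + 1/(-1285)) - 1*67/28 = (-2015*1/57 + 1*(-1/1285)) - 67/28 = (-2015/57 - 1/1285) - 67/28 = -2589332/73245 - 67/28 = -77408711/2050860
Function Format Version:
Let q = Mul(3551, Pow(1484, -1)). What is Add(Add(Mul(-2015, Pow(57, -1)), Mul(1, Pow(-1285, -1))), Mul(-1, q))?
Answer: Rational(-77408711, 2050860) ≈ -37.745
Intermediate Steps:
q = Rational(67, 28) (q = Mul(3551, Rational(1, 1484)) = Rational(67, 28) ≈ 2.3929)
Add(Add(Mul(-2015, Pow(57, -1)), Mul(1, Pow(-1285, -1))), Mul(-1, q)) = Add(Add(Mul(-2015, Pow(57, -1)), Mul(1, Pow(-1285, -1))), Mul(-1, Rational(67, 28))) = Add(Add(Mul(-2015, Rational(1, 57)), Mul(1, Rational(-1, 1285))), Rational(-67, 28)) = Add(Add(Rational(-2015, 57), Rational(-1, 1285)), Rational(-67, 28)) = Add(Rational(-2589332, 73245), Rational(-67, 28)) = Rational(-77408711, 2050860)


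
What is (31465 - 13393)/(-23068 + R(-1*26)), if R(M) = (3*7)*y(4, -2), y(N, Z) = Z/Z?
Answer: -18072/23047 ≈ -0.78414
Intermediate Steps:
y(N, Z) = 1
R(M) = 21 (R(M) = (3*7)*1 = 21*1 = 21)
(31465 - 13393)/(-23068 + R(-1*26)) = (31465 - 13393)/(-23068 + 21) = 18072/(-23047) = 18072*(-1/23047) = -18072/23047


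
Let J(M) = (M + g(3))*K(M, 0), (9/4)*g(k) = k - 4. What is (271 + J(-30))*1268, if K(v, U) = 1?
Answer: 2745220/9 ≈ 3.0502e+5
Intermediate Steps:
g(k) = -16/9 + 4*k/9 (g(k) = 4*(k - 4)/9 = 4*(-4 + k)/9 = -16/9 + 4*k/9)
J(M) = -4/9 + M (J(M) = (M + (-16/9 + (4/9)*3))*1 = (M + (-16/9 + 4/3))*1 = (M - 4/9)*1 = (-4/9 + M)*1 = -4/9 + M)
(271 + J(-30))*1268 = (271 + (-4/9 - 30))*1268 = (271 - 274/9)*1268 = (2165/9)*1268 = 2745220/9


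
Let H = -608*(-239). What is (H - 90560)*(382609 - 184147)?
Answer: 10866191424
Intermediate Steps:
H = 145312
(H - 90560)*(382609 - 184147) = (145312 - 90560)*(382609 - 184147) = 54752*198462 = 10866191424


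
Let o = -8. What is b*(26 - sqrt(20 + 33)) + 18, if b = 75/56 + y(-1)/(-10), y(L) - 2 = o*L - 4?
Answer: 5211/140 - 207*sqrt(53)/280 ≈ 31.839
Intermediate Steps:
y(L) = -2 - 8*L (y(L) = 2 + (-8*L - 4) = 2 + (-4 - 8*L) = -2 - 8*L)
b = 207/280 (b = 75/56 + (-2 - 8*(-1))/(-10) = 75*(1/56) + (-2 + 8)*(-1/10) = 75/56 + 6*(-1/10) = 75/56 - 3/5 = 207/280 ≈ 0.73929)
b*(26 - sqrt(20 + 33)) + 18 = 207*(26 - sqrt(20 + 33))/280 + 18 = 207*(26 - sqrt(53))/280 + 18 = (2691/140 - 207*sqrt(53)/280) + 18 = 5211/140 - 207*sqrt(53)/280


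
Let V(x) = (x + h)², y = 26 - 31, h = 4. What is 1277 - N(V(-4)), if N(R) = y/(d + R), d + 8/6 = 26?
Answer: 94513/74 ≈ 1277.2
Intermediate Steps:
d = 74/3 (d = -4/3 + 26 = 74/3 ≈ 24.667)
y = -5
V(x) = (4 + x)² (V(x) = (x + 4)² = (4 + x)²)
N(R) = -5/(74/3 + R)
1277 - N(V(-4)) = 1277 - (-15)/(74 + 3*(4 - 4)²) = 1277 - (-15)/(74 + 3*0²) = 1277 - (-15)/(74 + 3*0) = 1277 - (-15)/(74 + 0) = 1277 - (-15)/74 = 1277 - 1*(-15/74) = 1277 + 15/74 = 94513/74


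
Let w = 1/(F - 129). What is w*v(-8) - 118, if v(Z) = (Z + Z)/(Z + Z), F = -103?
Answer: -27377/232 ≈ -118.00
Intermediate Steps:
v(Z) = 1 (v(Z) = (2*Z)/((2*Z)) = (2*Z)*(1/(2*Z)) = 1)
w = -1/232 (w = 1/(-103 - 129) = 1/(-232) = -1/232 ≈ -0.0043103)
w*v(-8) - 118 = -1/232*1 - 118 = -1/232 - 118 = -27377/232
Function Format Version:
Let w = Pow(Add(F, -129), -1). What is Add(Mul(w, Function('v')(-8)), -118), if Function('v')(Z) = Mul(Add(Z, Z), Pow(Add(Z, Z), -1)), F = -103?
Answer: Rational(-27377, 232) ≈ -118.00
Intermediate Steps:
Function('v')(Z) = 1 (Function('v')(Z) = Mul(Mul(2, Z), Pow(Mul(2, Z), -1)) = Mul(Mul(2, Z), Mul(Rational(1, 2), Pow(Z, -1))) = 1)
w = Rational(-1, 232) (w = Pow(Add(-103, -129), -1) = Pow(-232, -1) = Rational(-1, 232) ≈ -0.0043103)
Add(Mul(w, Function('v')(-8)), -118) = Add(Mul(Rational(-1, 232), 1), -118) = Add(Rational(-1, 232), -118) = Rational(-27377, 232)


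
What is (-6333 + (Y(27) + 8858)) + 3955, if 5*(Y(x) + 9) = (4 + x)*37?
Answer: 33502/5 ≈ 6700.4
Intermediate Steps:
Y(x) = 103/5 + 37*x/5 (Y(x) = -9 + ((4 + x)*37)/5 = -9 + (148 + 37*x)/5 = -9 + (148/5 + 37*x/5) = 103/5 + 37*x/5)
(-6333 + (Y(27) + 8858)) + 3955 = (-6333 + ((103/5 + (37/5)*27) + 8858)) + 3955 = (-6333 + ((103/5 + 999/5) + 8858)) + 3955 = (-6333 + (1102/5 + 8858)) + 3955 = (-6333 + 45392/5) + 3955 = 13727/5 + 3955 = 33502/5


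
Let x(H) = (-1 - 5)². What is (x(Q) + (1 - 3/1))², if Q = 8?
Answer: 1156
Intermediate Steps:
x(H) = 36 (x(H) = (-6)² = 36)
(x(Q) + (1 - 3/1))² = (36 + (1 - 3/1))² = (36 + (1 + 1*(-3)))² = (36 + (1 - 3))² = (36 - 2)² = 34² = 1156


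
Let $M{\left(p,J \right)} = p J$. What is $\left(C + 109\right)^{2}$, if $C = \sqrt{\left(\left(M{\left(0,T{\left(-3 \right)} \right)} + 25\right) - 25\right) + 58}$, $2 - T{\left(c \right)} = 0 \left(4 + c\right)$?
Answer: $\left(109 + \sqrt{58}\right)^{2} \approx 13599.0$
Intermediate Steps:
$T{\left(c \right)} = 2$ ($T{\left(c \right)} = 2 - 0 \left(4 + c\right) = 2 - 0 = 2 + 0 = 2$)
$M{\left(p,J \right)} = J p$
$C = \sqrt{58}$ ($C = \sqrt{\left(\left(2 \cdot 0 + 25\right) - 25\right) + 58} = \sqrt{\left(\left(0 + 25\right) - 25\right) + 58} = \sqrt{\left(25 - 25\right) + 58} = \sqrt{0 + 58} = \sqrt{58} \approx 7.6158$)
$\left(C + 109\right)^{2} = \left(\sqrt{58} + 109\right)^{2} = \left(109 + \sqrt{58}\right)^{2}$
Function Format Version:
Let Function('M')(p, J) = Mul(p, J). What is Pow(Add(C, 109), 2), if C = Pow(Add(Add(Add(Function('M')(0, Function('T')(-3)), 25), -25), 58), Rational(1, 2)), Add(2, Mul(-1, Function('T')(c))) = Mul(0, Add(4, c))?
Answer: Pow(Add(109, Pow(58, Rational(1, 2))), 2) ≈ 13599.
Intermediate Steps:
Function('T')(c) = 2 (Function('T')(c) = Add(2, Mul(-1, Mul(0, Add(4, c)))) = Add(2, Mul(-1, 0)) = Add(2, 0) = 2)
Function('M')(p, J) = Mul(J, p)
C = Pow(58, Rational(1, 2)) (C = Pow(Add(Add(Add(Mul(2, 0), 25), -25), 58), Rational(1, 2)) = Pow(Add(Add(Add(0, 25), -25), 58), Rational(1, 2)) = Pow(Add(Add(25, -25), 58), Rational(1, 2)) = Pow(Add(0, 58), Rational(1, 2)) = Pow(58, Rational(1, 2)) ≈ 7.6158)
Pow(Add(C, 109), 2) = Pow(Add(Pow(58, Rational(1, 2)), 109), 2) = Pow(Add(109, Pow(58, Rational(1, 2))), 2)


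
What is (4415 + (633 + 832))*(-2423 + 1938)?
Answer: -2851800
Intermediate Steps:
(4415 + (633 + 832))*(-2423 + 1938) = (4415 + 1465)*(-485) = 5880*(-485) = -2851800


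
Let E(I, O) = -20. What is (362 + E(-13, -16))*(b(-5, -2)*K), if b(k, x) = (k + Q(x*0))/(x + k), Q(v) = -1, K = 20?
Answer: 41040/7 ≈ 5862.9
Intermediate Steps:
b(k, x) = (-1 + k)/(k + x) (b(k, x) = (k - 1)/(x + k) = (-1 + k)/(k + x))
(362 + E(-13, -16))*(b(-5, -2)*K) = (362 - 20)*(((-1 - 5)/(-5 - 2))*20) = 342*((-6/(-7))*20) = 342*(-⅐*(-6)*20) = 342*((6/7)*20) = 342*(120/7) = 41040/7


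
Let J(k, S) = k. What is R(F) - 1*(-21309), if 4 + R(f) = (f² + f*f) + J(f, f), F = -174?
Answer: 81683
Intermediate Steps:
R(f) = -4 + f + 2*f² (R(f) = -4 + ((f² + f*f) + f) = -4 + ((f² + f²) + f) = -4 + (2*f² + f) = -4 + (f + 2*f²) = -4 + f + 2*f²)
R(F) - 1*(-21309) = (-4 - 174 + 2*(-174)²) - 1*(-21309) = (-4 - 174 + 2*30276) + 21309 = (-4 - 174 + 60552) + 21309 = 60374 + 21309 = 81683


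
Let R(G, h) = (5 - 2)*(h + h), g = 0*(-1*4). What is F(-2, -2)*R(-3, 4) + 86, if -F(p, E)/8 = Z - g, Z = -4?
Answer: 854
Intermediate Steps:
g = 0 (g = 0*(-4) = 0)
R(G, h) = 6*h (R(G, h) = 3*(2*h) = 6*h)
F(p, E) = 32 (F(p, E) = -8*(-4 - 1*0) = -8*(-4 + 0) = -8*(-4) = 32)
F(-2, -2)*R(-3, 4) + 86 = 32*(6*4) + 86 = 32*24 + 86 = 768 + 86 = 854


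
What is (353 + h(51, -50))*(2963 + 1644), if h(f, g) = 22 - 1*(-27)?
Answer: 1852014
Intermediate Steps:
h(f, g) = 49 (h(f, g) = 22 + 27 = 49)
(353 + h(51, -50))*(2963 + 1644) = (353 + 49)*(2963 + 1644) = 402*4607 = 1852014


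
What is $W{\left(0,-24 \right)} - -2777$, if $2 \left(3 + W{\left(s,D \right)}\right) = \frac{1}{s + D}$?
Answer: $\frac{133151}{48} \approx 2774.0$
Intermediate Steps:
$W{\left(s,D \right)} = -3 + \frac{1}{2 \left(D + s\right)}$ ($W{\left(s,D \right)} = -3 + \frac{1}{2 \left(s + D\right)} = -3 + \frac{1}{2 \left(D + s\right)}$)
$W{\left(0,-24 \right)} - -2777 = \frac{\frac{1}{2} - -72 - 0}{-24 + 0} - -2777 = \frac{\frac{1}{2} + 72 + 0}{-24} + 2777 = \left(- \frac{1}{24}\right) \frac{145}{2} + 2777 = - \frac{145}{48} + 2777 = \frac{133151}{48}$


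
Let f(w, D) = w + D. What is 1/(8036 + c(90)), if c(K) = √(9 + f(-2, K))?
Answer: 8036/64577199 - √97/64577199 ≈ 0.00012429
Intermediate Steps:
f(w, D) = D + w
c(K) = √(7 + K) (c(K) = √(9 + (K - 2)) = √(9 + (-2 + K)) = √(7 + K))
1/(8036 + c(90)) = 1/(8036 + √(7 + 90)) = 1/(8036 + √97)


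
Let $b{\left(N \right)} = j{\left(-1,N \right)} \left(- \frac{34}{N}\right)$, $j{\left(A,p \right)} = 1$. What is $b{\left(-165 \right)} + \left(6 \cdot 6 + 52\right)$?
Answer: $\frac{14554}{165} \approx 88.206$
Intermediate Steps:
$b{\left(N \right)} = - \frac{34}{N}$ ($b{\left(N \right)} = 1 \left(- \frac{34}{N}\right) = - \frac{34}{N}$)
$b{\left(-165 \right)} + \left(6 \cdot 6 + 52\right) = - \frac{34}{-165} + \left(6 \cdot 6 + 52\right) = \left(-34\right) \left(- \frac{1}{165}\right) + \left(36 + 52\right) = \frac{34}{165} + 88 = \frac{14554}{165}$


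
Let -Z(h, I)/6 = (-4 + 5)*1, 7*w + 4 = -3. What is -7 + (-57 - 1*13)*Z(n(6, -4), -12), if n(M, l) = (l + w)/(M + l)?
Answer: 413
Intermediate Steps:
w = -1 (w = -4/7 + (⅐)*(-3) = -4/7 - 3/7 = -1)
n(M, l) = (-1 + l)/(M + l) (n(M, l) = (l - 1)/(M + l) = (-1 + l)/(M + l))
Z(h, I) = -6 (Z(h, I) = -6*(-4 + 5) = -6)
-7 + (-57 - 1*13)*Z(n(6, -4), -12) = -7 + (-57 - 1*13)*(-6) = -7 + (-57 - 13)*(-6) = -7 - 70*(-6) = -7 + 420 = 413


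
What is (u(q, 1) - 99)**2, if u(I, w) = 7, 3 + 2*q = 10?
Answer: 8464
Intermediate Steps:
q = 7/2 (q = -3/2 + (1/2)*10 = -3/2 + 5 = 7/2 ≈ 3.5000)
(u(q, 1) - 99)**2 = (7 - 99)**2 = (-92)**2 = 8464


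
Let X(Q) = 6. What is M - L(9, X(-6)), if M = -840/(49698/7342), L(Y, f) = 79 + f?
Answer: -1731935/8283 ≈ -209.10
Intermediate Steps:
M = -1027880/8283 (M = -840/(49698*(1/7342)) = -840/24849/3671 = -840*3671/24849 = -1027880/8283 ≈ -124.10)
M - L(9, X(-6)) = -1027880/8283 - (79 + 6) = -1027880/8283 - 1*85 = -1027880/8283 - 85 = -1731935/8283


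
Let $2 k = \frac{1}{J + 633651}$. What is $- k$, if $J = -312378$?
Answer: $- \frac{1}{642546} \approx -1.5563 \cdot 10^{-6}$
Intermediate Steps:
$k = \frac{1}{642546}$ ($k = \frac{1}{2 \left(-312378 + 633651\right)} = \frac{1}{2 \cdot 321273} = \frac{1}{2} \cdot \frac{1}{321273} = \frac{1}{642546} \approx 1.5563 \cdot 10^{-6}$)
$- k = \left(-1\right) \frac{1}{642546} = - \frac{1}{642546}$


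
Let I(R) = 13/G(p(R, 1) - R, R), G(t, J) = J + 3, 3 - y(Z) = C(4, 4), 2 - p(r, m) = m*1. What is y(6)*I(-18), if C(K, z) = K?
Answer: 13/15 ≈ 0.86667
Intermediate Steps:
p(r, m) = 2 - m
y(Z) = -1 (y(Z) = 3 - 1*4 = 3 - 4 = -1)
G(t, J) = 3 + J
I(R) = 13/(3 + R)
y(6)*I(-18) = -13/(3 - 18) = -13/(-15) = -13*(-1)/15 = -1*(-13/15) = 13/15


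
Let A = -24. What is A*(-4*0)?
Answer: 0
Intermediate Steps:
A*(-4*0) = -(-96)*0 = -24*0 = 0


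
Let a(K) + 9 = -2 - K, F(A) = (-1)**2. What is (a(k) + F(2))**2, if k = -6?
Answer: 16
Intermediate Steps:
F(A) = 1
a(K) = -11 - K (a(K) = -9 + (-2 - K) = -11 - K)
(a(k) + F(2))**2 = ((-11 - 1*(-6)) + 1)**2 = ((-11 + 6) + 1)**2 = (-5 + 1)**2 = (-4)**2 = 16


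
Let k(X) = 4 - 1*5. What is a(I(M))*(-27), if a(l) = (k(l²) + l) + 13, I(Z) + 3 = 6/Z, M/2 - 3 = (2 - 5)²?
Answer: -999/4 ≈ -249.75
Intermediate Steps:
M = 24 (M = 6 + 2*(2 - 5)² = 6 + 2*(-3)² = 6 + 2*9 = 6 + 18 = 24)
k(X) = -1 (k(X) = 4 - 5 = -1)
I(Z) = -3 + 6/Z
a(l) = 12 + l (a(l) = (-1 + l) + 13 = 12 + l)
a(I(M))*(-27) = (12 + (-3 + 6/24))*(-27) = (12 + (-3 + 6*(1/24)))*(-27) = (12 + (-3 + ¼))*(-27) = (12 - 11/4)*(-27) = (37/4)*(-27) = -999/4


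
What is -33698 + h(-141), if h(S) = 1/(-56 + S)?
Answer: -6638507/197 ≈ -33698.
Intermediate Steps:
-33698 + h(-141) = -33698 + 1/(-56 - 141) = -33698 + 1/(-197) = -33698 - 1/197 = -6638507/197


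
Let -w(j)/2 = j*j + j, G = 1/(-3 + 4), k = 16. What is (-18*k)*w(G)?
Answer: 1152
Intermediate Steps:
G = 1 (G = 1/1 = 1)
w(j) = -2*j - 2*j² (w(j) = -2*(j*j + j) = -2*(j² + j) = -2*(j + j²) = -2*j - 2*j²)
(-18*k)*w(G) = (-18*16)*(-2*1*(1 + 1)) = -(-576)*2 = -288*(-4) = 1152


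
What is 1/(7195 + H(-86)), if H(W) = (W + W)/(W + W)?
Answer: 1/7196 ≈ 0.00013897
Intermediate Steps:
H(W) = 1 (H(W) = (2*W)/((2*W)) = (2*W)*(1/(2*W)) = 1)
1/(7195 + H(-86)) = 1/(7195 + 1) = 1/7196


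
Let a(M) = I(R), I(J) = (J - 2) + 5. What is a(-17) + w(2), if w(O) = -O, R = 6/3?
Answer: 3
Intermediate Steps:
R = 2 (R = 6*(⅓) = 2)
I(J) = 3 + J (I(J) = (-2 + J) + 5 = 3 + J)
a(M) = 5 (a(M) = 3 + 2 = 5)
a(-17) + w(2) = 5 - 1*2 = 5 - 2 = 3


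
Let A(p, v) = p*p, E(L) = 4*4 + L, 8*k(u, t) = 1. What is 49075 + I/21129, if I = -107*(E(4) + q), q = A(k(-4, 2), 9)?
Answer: 22120608711/450752 ≈ 49075.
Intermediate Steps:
k(u, t) = 1/8 (k(u, t) = (1/8)*1 = 1/8)
E(L) = 16 + L
A(p, v) = p**2
q = 1/64 (q = (1/8)**2 = 1/64 ≈ 0.015625)
I = -137067/64 (I = -107*((16 + 4) + 1/64) = -107*(20 + 1/64) = -107*1281/64 = -137067/64 ≈ -2141.7)
49075 + I/21129 = 49075 - 137067/64/21129 = 49075 - 137067/64*1/21129 = 49075 - 45689/450752 = 22120608711/450752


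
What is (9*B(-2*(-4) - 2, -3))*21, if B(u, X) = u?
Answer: 1134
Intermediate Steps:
(9*B(-2*(-4) - 2, -3))*21 = (9*(-2*(-4) - 2))*21 = (9*(8 - 2))*21 = (9*6)*21 = 54*21 = 1134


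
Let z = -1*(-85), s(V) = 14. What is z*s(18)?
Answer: 1190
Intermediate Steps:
z = 85
z*s(18) = 85*14 = 1190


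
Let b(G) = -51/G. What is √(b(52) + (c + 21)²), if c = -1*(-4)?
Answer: √421837/26 ≈ 24.980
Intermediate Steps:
c = 4
√(b(52) + (c + 21)²) = √(-51/52 + (4 + 21)²) = √(-51*1/52 + 25²) = √(-51/52 + 625) = √(32449/52) = √421837/26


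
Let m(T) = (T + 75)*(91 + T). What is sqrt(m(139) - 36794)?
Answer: sqrt(12426) ≈ 111.47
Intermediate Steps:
m(T) = (75 + T)*(91 + T)
sqrt(m(139) - 36794) = sqrt((6825 + 139**2 + 166*139) - 36794) = sqrt((6825 + 19321 + 23074) - 36794) = sqrt(49220 - 36794) = sqrt(12426)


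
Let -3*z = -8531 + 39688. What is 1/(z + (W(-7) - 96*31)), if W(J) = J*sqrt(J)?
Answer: -120255/1606810312 + 63*I*sqrt(7)/1606810312 ≈ -7.4841e-5 + 1.0373e-7*I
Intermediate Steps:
W(J) = J**(3/2)
z = -31157/3 (z = -(-8531 + 39688)/3 = -1/3*31157 = -31157/3 ≈ -10386.)
1/(z + (W(-7) - 96*31)) = 1/(-31157/3 + ((-7)**(3/2) - 96*31)) = 1/(-31157/3 + (-7*I*sqrt(7) - 2976)) = 1/(-31157/3 + (-2976 - 7*I*sqrt(7))) = 1/(-40085/3 - 7*I*sqrt(7))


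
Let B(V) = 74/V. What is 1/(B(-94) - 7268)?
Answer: -47/341633 ≈ -0.00013757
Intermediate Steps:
1/(B(-94) - 7268) = 1/(74/(-94) - 7268) = 1/(74*(-1/94) - 7268) = 1/(-37/47 - 7268) = 1/(-341633/47) = -47/341633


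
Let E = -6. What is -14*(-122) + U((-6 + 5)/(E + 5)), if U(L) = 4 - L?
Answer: 1711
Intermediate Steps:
-14*(-122) + U((-6 + 5)/(E + 5)) = -14*(-122) + (4 - (-6 + 5)/(-6 + 5)) = 1708 + (4 - (-1)/(-1)) = 1708 + (4 - (-1)*(-1)) = 1708 + (4 - 1*1) = 1708 + (4 - 1) = 1708 + 3 = 1711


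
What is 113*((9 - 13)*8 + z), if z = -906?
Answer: -105994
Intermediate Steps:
113*((9 - 13)*8 + z) = 113*((9 - 13)*8 - 906) = 113*(-4*8 - 906) = 113*(-32 - 906) = 113*(-938) = -105994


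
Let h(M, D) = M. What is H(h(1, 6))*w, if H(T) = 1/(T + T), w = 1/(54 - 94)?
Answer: -1/80 ≈ -0.012500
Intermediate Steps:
w = -1/40 (w = 1/(-40) = -1/40 ≈ -0.025000)
H(T) = 1/(2*T)
H(h(1, 6))*w = ((1/2)/1)*(-1/40) = ((1/2)*1)*(-1/40) = (1/2)*(-1/40) = -1/80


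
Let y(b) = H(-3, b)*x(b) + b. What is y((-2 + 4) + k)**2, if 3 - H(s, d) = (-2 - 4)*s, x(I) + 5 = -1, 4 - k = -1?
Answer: 9409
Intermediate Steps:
k = 5 (k = 4 - 1*(-1) = 4 + 1 = 5)
x(I) = -6 (x(I) = -5 - 1 = -6)
H(s, d) = 3 + 6*s (H(s, d) = 3 - (-2 - 4)*s = 3 - (-6)*s = 3 + 6*s)
y(b) = 90 + b (y(b) = (3 + 6*(-3))*(-6) + b = (3 - 18)*(-6) + b = -15*(-6) + b = 90 + b)
y((-2 + 4) + k)**2 = (90 + ((-2 + 4) + 5))**2 = (90 + (2 + 5))**2 = (90 + 7)**2 = 97**2 = 9409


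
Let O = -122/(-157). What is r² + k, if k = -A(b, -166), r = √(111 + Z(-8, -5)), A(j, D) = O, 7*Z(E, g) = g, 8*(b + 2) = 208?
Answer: 120350/1099 ≈ 109.51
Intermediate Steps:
b = 24 (b = -2 + (⅛)*208 = -2 + 26 = 24)
Z(E, g) = g/7
O = 122/157 (O = -122*(-1/157) = 122/157 ≈ 0.77707)
A(j, D) = 122/157
r = 2*√1351/7 (r = √(111 + (⅐)*(-5)) = √(111 - 5/7) = √(772/7) = 2*√1351/7 ≈ 10.502)
k = -122/157 (k = -1*122/157 = -122/157 ≈ -0.77707)
r² + k = (2*√1351/7)² - 122/157 = 772/7 - 122/157 = 120350/1099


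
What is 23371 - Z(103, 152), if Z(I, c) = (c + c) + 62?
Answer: 23005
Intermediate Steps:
Z(I, c) = 62 + 2*c (Z(I, c) = 2*c + 62 = 62 + 2*c)
23371 - Z(103, 152) = 23371 - (62 + 2*152) = 23371 - (62 + 304) = 23371 - 1*366 = 23371 - 366 = 23005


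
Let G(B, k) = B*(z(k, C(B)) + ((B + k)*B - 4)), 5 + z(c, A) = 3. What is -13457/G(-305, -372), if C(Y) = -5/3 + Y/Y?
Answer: 13457/62976095 ≈ 0.00021368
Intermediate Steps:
C(Y) = -⅔ (C(Y) = -5*⅓ + 1 = -5/3 + 1 = -⅔)
z(c, A) = -2 (z(c, A) = -5 + 3 = -2)
G(B, k) = B*(-6 + B*(B + k)) (G(B, k) = B*(-2 + ((B + k)*B - 4)) = B*(-2 + (B*(B + k) - 4)) = B*(-2 + (-4 + B*(B + k))) = B*(-6 + B*(B + k)))
-13457/G(-305, -372) = -13457*(-1/(305*(-6 + (-305)² - 305*(-372)))) = -13457*(-1/(305*(-6 + 93025 + 113460))) = -13457/((-305*206479)) = -13457/(-62976095) = -13457*(-1/62976095) = 13457/62976095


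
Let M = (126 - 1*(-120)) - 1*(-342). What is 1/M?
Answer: 1/588 ≈ 0.0017007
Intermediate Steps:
M = 588 (M = (126 + 120) + 342 = 246 + 342 = 588)
1/M = 1/588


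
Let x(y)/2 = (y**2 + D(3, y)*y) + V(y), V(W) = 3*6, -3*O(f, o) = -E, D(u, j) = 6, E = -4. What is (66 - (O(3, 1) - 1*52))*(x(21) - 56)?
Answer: 398812/3 ≈ 1.3294e+5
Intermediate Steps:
O(f, o) = -4/3 (O(f, o) = -(-1)*(-4)/3 = -1/3*4 = -4/3)
V(W) = 18
x(y) = 36 + 2*y**2 + 12*y (x(y) = 2*((y**2 + 6*y) + 18) = 2*(18 + y**2 + 6*y) = 36 + 2*y**2 + 12*y)
(66 - (O(3, 1) - 1*52))*(x(21) - 56) = (66 - (-4/3 - 1*52))*((36 + 2*21**2 + 12*21) - 56) = (66 - (-4/3 - 52))*((36 + 2*441 + 252) - 56) = (66 - 1*(-160/3))*((36 + 882 + 252) - 56) = (66 + 160/3)*(1170 - 56) = (358/3)*1114 = 398812/3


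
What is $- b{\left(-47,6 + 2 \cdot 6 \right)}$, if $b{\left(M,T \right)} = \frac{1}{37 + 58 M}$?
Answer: $\frac{1}{2689} \approx 0.00037189$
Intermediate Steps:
$- b{\left(-47,6 + 2 \cdot 6 \right)} = - \frac{1}{37 + 58 \left(-47\right)} = - \frac{1}{37 - 2726} = - \frac{1}{-2689} = \left(-1\right) \left(- \frac{1}{2689}\right) = \frac{1}{2689}$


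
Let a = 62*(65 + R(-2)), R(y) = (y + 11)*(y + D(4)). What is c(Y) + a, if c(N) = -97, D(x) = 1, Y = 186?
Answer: 3375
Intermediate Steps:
R(y) = (1 + y)*(11 + y) (R(y) = (y + 11)*(y + 1) = (11 + y)*(1 + y) = (1 + y)*(11 + y))
a = 3472 (a = 62*(65 + (11 + (-2)² + 12*(-2))) = 62*(65 + (11 + 4 - 24)) = 62*(65 - 9) = 62*56 = 3472)
c(Y) + a = -97 + 3472 = 3375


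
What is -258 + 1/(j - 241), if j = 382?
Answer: -36377/141 ≈ -257.99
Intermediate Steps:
-258 + 1/(j - 241) = -258 + 1/(382 - 241) = -258 + 1/141 = -36377/141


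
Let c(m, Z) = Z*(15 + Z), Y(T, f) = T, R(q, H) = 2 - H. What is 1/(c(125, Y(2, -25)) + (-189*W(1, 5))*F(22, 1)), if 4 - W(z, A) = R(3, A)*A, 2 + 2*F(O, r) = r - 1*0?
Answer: 2/3659 ≈ 0.00054660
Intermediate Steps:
F(O, r) = -1 + r/2 (F(O, r) = -1 + (r - 1*0)/2 = -1 + (r + 0)/2 = -1 + r/2)
W(z, A) = 4 - A*(2 - A) (W(z, A) = 4 - (2 - A)*A = 4 - A*(2 - A))
1/(c(125, Y(2, -25)) + (-189*W(1, 5))*F(22, 1)) = 1/(2*(15 + 2) + (-189*(4 + 5*(-2 + 5)))*(-1 + (½)*1)) = 1/(2*17 + (-189*(4 + 5*3))*(-1 + ½)) = 1/(34 - 189*(4 + 15)*(-½)) = 1/(34 - 189*19*(-½)) = 1/(34 - 3591*(-½)) = 1/(34 + 3591/2) = 1/(3659/2) = 2/3659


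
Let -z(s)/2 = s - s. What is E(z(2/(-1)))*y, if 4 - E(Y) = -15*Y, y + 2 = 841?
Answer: 3356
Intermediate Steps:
z(s) = 0 (z(s) = -2*(s - s) = -2*0 = 0)
y = 839 (y = -2 + 841 = 839)
E(Y) = 4 + 15*Y (E(Y) = 4 - (-15)*Y = 4 + 15*Y)
E(z(2/(-1)))*y = (4 + 15*0)*839 = (4 + 0)*839 = 4*839 = 3356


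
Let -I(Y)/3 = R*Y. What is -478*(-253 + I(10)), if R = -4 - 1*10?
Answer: -79826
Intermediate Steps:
R = -14 (R = -4 - 10 = -14)
I(Y) = 42*Y (I(Y) = -(-42)*Y = 42*Y)
-478*(-253 + I(10)) = -478*(-253 + 42*10) = -478*(-253 + 420) = -478*167 = -79826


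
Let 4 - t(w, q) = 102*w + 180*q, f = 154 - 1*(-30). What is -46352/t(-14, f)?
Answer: 5794/3961 ≈ 1.4628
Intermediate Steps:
f = 184 (f = 154 + 30 = 184)
t(w, q) = 4 - 180*q - 102*w (t(w, q) = 4 - (102*w + 180*q) = 4 + (-180*q - 102*w) = 4 - 180*q - 102*w)
-46352/t(-14, f) = -46352/(4 - 180*184 - 102*(-14)) = -46352/(4 - 33120 + 1428) = -46352/(-31688) = -46352*(-1/31688) = 5794/3961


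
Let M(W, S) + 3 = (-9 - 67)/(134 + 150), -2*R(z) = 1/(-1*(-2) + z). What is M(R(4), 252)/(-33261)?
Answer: 232/2361531 ≈ 9.8241e-5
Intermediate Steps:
R(z) = -1/(2*(2 + z)) (R(z) = -1/(2*(-1*(-2) + z)) = -1/(2*(2 + z)))
M(W, S) = -232/71 (M(W, S) = -3 + (-9 - 67)/(134 + 150) = -3 - 76/284 = -3 - 76*1/284 = -3 - 19/71 = -232/71)
M(R(4), 252)/(-33261) = -232/71/(-33261) = -232/71*(-1/33261) = 232/2361531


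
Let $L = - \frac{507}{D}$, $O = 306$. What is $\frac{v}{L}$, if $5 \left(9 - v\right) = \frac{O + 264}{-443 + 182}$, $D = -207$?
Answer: $\frac{18883}{4901} \approx 3.8529$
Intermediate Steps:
$L = \frac{169}{69}$ ($L = - \frac{507}{-207} = \left(-507\right) \left(- \frac{1}{207}\right) = \frac{169}{69} \approx 2.4493$)
$v = \frac{821}{87}$ ($v = 9 - \frac{\left(306 + 264\right) \frac{1}{-443 + 182}}{5} = 9 - \frac{570 \frac{1}{-261}}{5} = 9 - \frac{570 \left(- \frac{1}{261}\right)}{5} = 9 - - \frac{38}{87} = 9 + \frac{38}{87} = \frac{821}{87} \approx 9.4368$)
$\frac{v}{L} = \frac{821}{87 \cdot \frac{169}{69}} = \frac{821}{87} \cdot \frac{69}{169} = \frac{18883}{4901}$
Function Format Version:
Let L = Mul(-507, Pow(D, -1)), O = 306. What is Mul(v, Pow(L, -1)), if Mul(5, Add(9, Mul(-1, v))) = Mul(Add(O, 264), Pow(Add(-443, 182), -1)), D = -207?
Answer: Rational(18883, 4901) ≈ 3.8529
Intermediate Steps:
L = Rational(169, 69) (L = Mul(-507, Pow(-207, -1)) = Mul(-507, Rational(-1, 207)) = Rational(169, 69) ≈ 2.4493)
v = Rational(821, 87) (v = Add(9, Mul(Rational(-1, 5), Mul(Add(306, 264), Pow(Add(-443, 182), -1)))) = Add(9, Mul(Rational(-1, 5), Mul(570, Pow(-261, -1)))) = Add(9, Mul(Rational(-1, 5), Mul(570, Rational(-1, 261)))) = Add(9, Mul(Rational(-1, 5), Rational(-190, 87))) = Add(9, Rational(38, 87)) = Rational(821, 87) ≈ 9.4368)
Mul(v, Pow(L, -1)) = Mul(Rational(821, 87), Pow(Rational(169, 69), -1)) = Mul(Rational(821, 87), Rational(69, 169)) = Rational(18883, 4901)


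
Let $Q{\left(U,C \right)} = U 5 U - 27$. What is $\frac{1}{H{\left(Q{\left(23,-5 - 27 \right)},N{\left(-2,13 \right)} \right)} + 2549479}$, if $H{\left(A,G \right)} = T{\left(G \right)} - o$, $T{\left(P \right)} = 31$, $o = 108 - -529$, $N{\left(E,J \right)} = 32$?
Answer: $\frac{1}{2548873} \approx 3.9233 \cdot 10^{-7}$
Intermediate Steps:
$o = 637$ ($o = 108 + 529 = 637$)
$Q{\left(U,C \right)} = -27 + 5 U^{2}$ ($Q{\left(U,C \right)} = 5 U U - 27 = 5 U^{2} - 27 = -27 + 5 U^{2}$)
$H{\left(A,G \right)} = -606$ ($H{\left(A,G \right)} = 31 - 637 = -606$)
$\frac{1}{H{\left(Q{\left(23,-5 - 27 \right)},N{\left(-2,13 \right)} \right)} + 2549479} = \frac{1}{-606 + 2549479} = \frac{1}{2548873}$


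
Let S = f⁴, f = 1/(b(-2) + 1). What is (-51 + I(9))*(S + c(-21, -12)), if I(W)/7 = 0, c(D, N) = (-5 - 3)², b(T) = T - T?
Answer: -3315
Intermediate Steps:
b(T) = 0
c(D, N) = 64 (c(D, N) = (-8)² = 64)
f = 1 (f = 1/(0 + 1) = 1/1 = 1)
I(W) = 0 (I(W) = 7*0 = 0)
S = 1 (S = 1⁴ = 1)
(-51 + I(9))*(S + c(-21, -12)) = (-51 + 0)*(1 + 64) = -51*65 = -3315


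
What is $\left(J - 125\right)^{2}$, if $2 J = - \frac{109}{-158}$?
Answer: $\frac{1551650881}{99856} \approx 15539.0$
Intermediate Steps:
$J = \frac{109}{316}$ ($J = \frac{\left(-109\right) \frac{1}{-158}}{2} = \frac{\left(-109\right) \left(- \frac{1}{158}\right)}{2} = \frac{1}{2} \cdot \frac{109}{158} = \frac{109}{316} \approx 0.34494$)
$\left(J - 125\right)^{2} = \left(\frac{109}{316} - 125\right)^{2} = \left(- \frac{39391}{316}\right)^{2} = \frac{1551650881}{99856}$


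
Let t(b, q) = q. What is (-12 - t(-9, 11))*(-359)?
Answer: 8257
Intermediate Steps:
(-12 - t(-9, 11))*(-359) = (-12 - 1*11)*(-359) = (-12 - 11)*(-359) = -23*(-359) = 8257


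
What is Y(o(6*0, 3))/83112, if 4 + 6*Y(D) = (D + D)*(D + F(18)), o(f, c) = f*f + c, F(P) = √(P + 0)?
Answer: 7/249336 + √2/27704 ≈ 7.9122e-5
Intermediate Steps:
F(P) = √P
o(f, c) = c + f² (o(f, c) = f² + c = c + f²)
Y(D) = -⅔ + D*(D + 3*√2)/3 (Y(D) = -⅔ + ((D + D)*(D + √18))/6 = -⅔ + ((2*D)*(D + 3*√2))/6 = -⅔ + (2*D*(D + 3*√2))/6 = -⅔ + D*(D + 3*√2)/3)
Y(o(6*0, 3))/83112 = (-⅔ + (3 + (6*0)²)²/3 + (3 + (6*0)²)*√2)/83112 = (-⅔ + (3 + 0²)²/3 + (3 + 0²)*√2)*(1/83112) = (-⅔ + (3 + 0)²/3 + (3 + 0)*√2)*(1/83112) = (-⅔ + (⅓)*3² + 3*√2)*(1/83112) = (-⅔ + (⅓)*9 + 3*√2)*(1/83112) = (-⅔ + 3 + 3*√2)*(1/83112) = (7/3 + 3*√2)*(1/83112) = 7/249336 + √2/27704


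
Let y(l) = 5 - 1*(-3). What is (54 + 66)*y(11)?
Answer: 960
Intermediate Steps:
y(l) = 8 (y(l) = 5 + 3 = 8)
(54 + 66)*y(11) = (54 + 66)*8 = 120*8 = 960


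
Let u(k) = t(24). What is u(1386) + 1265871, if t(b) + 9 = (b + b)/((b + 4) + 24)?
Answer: 16456218/13 ≈ 1.2659e+6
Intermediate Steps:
t(b) = -9 + 2*b/(28 + b) (t(b) = -9 + (b + b)/((b + 4) + 24) = -9 + (2*b)/((4 + b) + 24) = -9 + (2*b)/(28 + b) = -9 + 2*b/(28 + b))
u(k) = -105/13 (u(k) = 7*(-36 - 1*24)/(28 + 24) = 7*(-36 - 24)/52 = 7*(1/52)*(-60) = -105/13)
u(1386) + 1265871 = -105/13 + 1265871 = 16456218/13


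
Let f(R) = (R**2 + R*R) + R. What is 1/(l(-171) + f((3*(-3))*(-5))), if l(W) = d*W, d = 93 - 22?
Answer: -1/8046 ≈ -0.00012429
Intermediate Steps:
d = 71
f(R) = R + 2*R**2 (f(R) = (R**2 + R**2) + R = 2*R**2 + R = R + 2*R**2)
l(W) = 71*W
1/(l(-171) + f((3*(-3))*(-5))) = 1/(71*(-171) + ((3*(-3))*(-5))*(1 + 2*((3*(-3))*(-5)))) = 1/(-12141 + (-9*(-5))*(1 + 2*(-9*(-5)))) = 1/(-12141 + 45*(1 + 2*45)) = 1/(-12141 + 45*(1 + 90)) = 1/(-12141 + 45*91) = 1/(-12141 + 4095) = 1/(-8046) = -1/8046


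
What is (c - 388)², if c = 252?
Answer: 18496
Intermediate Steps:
(c - 388)² = (252 - 388)² = (-136)² = 18496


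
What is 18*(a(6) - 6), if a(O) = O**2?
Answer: 540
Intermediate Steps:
18*(a(6) - 6) = 18*(6**2 - 6) = 18*(36 - 6) = 18*30 = 540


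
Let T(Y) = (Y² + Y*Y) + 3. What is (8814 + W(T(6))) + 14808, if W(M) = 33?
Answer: 23655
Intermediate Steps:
T(Y) = 3 + 2*Y² (T(Y) = (Y² + Y²) + 3 = 2*Y² + 3 = 3 + 2*Y²)
(8814 + W(T(6))) + 14808 = (8814 + 33) + 14808 = 8847 + 14808 = 23655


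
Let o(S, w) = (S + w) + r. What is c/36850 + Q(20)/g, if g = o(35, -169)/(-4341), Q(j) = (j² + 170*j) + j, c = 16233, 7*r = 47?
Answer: 129621251291/994950 ≈ 1.3028e+5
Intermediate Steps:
r = 47/7 (r = (⅐)*47 = 47/7 ≈ 6.7143)
Q(j) = j² + 171*j
o(S, w) = 47/7 + S + w (o(S, w) = (S + w) + 47/7 = 47/7 + S + w)
g = 297/10129 (g = (47/7 + 35 - 169)/(-4341) = -891/7*(-1/4341) = 297/10129 ≈ 0.029322)
c/36850 + Q(20)/g = 16233/36850 + (20*(171 + 20))/(297/10129) = 16233*(1/36850) + (20*191)*(10129/297) = 16233/36850 + 3820*(10129/297) = 16233/36850 + 38692780/297 = 129621251291/994950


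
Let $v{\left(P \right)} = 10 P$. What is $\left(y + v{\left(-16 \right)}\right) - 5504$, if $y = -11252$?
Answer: $-16916$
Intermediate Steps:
$\left(y + v{\left(-16 \right)}\right) - 5504 = \left(-11252 + 10 \left(-16\right)\right) - 5504 = \left(-11252 - 160\right) - 5504 = -11412 - 5504 = -16916$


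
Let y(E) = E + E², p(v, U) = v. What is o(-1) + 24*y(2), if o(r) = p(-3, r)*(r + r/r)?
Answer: 144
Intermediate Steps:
o(r) = -3 - 3*r (o(r) = -3*(r + r/r) = -3*(r + 1) = -3*(1 + r) = -3 - 3*r)
o(-1) + 24*y(2) = (-3 - 3*(-1)) + 24*(2*(1 + 2)) = (-3 + 3) + 24*(2*3) = 0 + 24*6 = 0 + 144 = 144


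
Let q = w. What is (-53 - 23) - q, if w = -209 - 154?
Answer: 287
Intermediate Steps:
w = -363
q = -363
(-53 - 23) - q = (-53 - 23) - 1*(-363) = -76 + 363 = 287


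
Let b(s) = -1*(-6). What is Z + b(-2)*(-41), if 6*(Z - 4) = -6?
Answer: -243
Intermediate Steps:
Z = 3 (Z = 4 + (1/6)*(-6) = 4 - 1 = 3)
b(s) = 6
Z + b(-2)*(-41) = 3 + 6*(-41) = 3 - 246 = -243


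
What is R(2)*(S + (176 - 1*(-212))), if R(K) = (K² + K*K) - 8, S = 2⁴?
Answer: 0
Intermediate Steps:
S = 16
R(K) = -8 + 2*K² (R(K) = (K² + K²) - 8 = 2*K² - 8 = -8 + 2*K²)
R(2)*(S + (176 - 1*(-212))) = (-8 + 2*2²)*(16 + (176 - 1*(-212))) = (-8 + 2*4)*(16 + (176 + 212)) = (-8 + 8)*(16 + 388) = 0*404 = 0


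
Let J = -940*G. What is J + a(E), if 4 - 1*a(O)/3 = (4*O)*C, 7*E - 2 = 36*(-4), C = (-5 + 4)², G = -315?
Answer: 2074488/7 ≈ 2.9636e+5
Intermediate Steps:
J = 296100 (J = -940*(-315) = 296100)
C = 1 (C = (-1)² = 1)
E = -142/7 (E = 2/7 + (36*(-4))/7 = 2/7 + (⅐)*(-144) = 2/7 - 144/7 = -142/7 ≈ -20.286)
a(O) = 12 - 12*O (a(O) = 12 - 3*4*O = 12 - 12*O)
J + a(E) = 296100 + (12 - 12*(-142/7)) = 296100 + (12 + 1704/7) = 296100 + 1788/7 = 2074488/7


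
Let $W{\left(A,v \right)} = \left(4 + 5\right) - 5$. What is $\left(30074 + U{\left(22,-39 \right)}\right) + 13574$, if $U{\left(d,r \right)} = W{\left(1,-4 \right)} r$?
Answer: $43492$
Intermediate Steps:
$W{\left(A,v \right)} = 4$ ($W{\left(A,v \right)} = 9 - 5 = 4$)
$U{\left(d,r \right)} = 4 r$
$\left(30074 + U{\left(22,-39 \right)}\right) + 13574 = \left(30074 + 4 \left(-39\right)\right) + 13574 = \left(30074 - 156\right) + 13574 = 29918 + 13574 = 43492$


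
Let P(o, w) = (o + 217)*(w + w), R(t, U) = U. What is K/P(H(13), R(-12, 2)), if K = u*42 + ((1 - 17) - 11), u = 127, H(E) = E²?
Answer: 5307/1544 ≈ 3.4372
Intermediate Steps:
P(o, w) = 2*w*(217 + o) (P(o, w) = (217 + o)*(2*w) = 2*w*(217 + o))
K = 5307 (K = 127*42 + ((1 - 17) - 11) = 5334 + (-16 - 11) = 5334 - 27 = 5307)
K/P(H(13), R(-12, 2)) = 5307/((2*2*(217 + 13²))) = 5307/((2*2*(217 + 169))) = 5307/((2*2*386)) = 5307/1544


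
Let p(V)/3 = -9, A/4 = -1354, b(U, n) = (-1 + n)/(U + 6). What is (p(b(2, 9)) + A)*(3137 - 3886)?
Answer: 4076807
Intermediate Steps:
b(U, n) = (-1 + n)/(6 + U)
A = -5416 (A = 4*(-1354) = -5416)
p(V) = -27 (p(V) = 3*(-9) = -27)
(p(b(2, 9)) + A)*(3137 - 3886) = (-27 - 5416)*(3137 - 3886) = -5443*(-749) = 4076807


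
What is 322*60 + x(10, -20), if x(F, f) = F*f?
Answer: 19120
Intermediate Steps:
322*60 + x(10, -20) = 322*60 + 10*(-20) = 19320 - 200 = 19120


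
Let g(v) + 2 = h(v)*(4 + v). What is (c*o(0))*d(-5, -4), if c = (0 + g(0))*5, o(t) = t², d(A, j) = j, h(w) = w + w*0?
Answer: 0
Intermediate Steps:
h(w) = w (h(w) = w + 0 = w)
g(v) = -2 + v*(4 + v)
c = -10 (c = (0 + (-2 + 0² + 4*0))*5 = (0 + (-2 + 0 + 0))*5 = (0 - 2)*5 = -2*5 = -10)
(c*o(0))*d(-5, -4) = -10*0²*(-4) = -10*0*(-4) = 0*(-4) = 0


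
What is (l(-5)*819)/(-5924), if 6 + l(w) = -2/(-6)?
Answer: 4641/5924 ≈ 0.78342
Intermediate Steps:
l(w) = -17/3 (l(w) = -6 - 2/(-6) = -6 - 2*(-1/6) = -6 + 1/3 = -17/3)
(l(-5)*819)/(-5924) = -17/3*819/(-5924) = -4641*(-1/5924) = 4641/5924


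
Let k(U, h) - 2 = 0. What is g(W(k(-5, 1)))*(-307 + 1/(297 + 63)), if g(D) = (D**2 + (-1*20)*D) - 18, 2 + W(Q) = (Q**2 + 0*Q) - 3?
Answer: -110519/120 ≈ -920.99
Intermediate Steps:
k(U, h) = 2 (k(U, h) = 2 + 0 = 2)
W(Q) = -5 + Q**2 (W(Q) = -2 + ((Q**2 + 0*Q) - 3) = -2 + ((Q**2 + 0) - 3) = -2 + (Q**2 - 3) = -2 + (-3 + Q**2) = -5 + Q**2)
g(D) = -18 + D**2 - 20*D (g(D) = (D**2 - 20*D) - 18 = -18 + D**2 - 20*D)
g(W(k(-5, 1)))*(-307 + 1/(297 + 63)) = (-18 + (-5 + 2**2)**2 - 20*(-5 + 2**2))*(-307 + 1/(297 + 63)) = (-18 + (-5 + 4)**2 - 20*(-5 + 4))*(-307 + 1/360) = (-18 + (-1)**2 - 20*(-1))*(-307 + 1/360) = (-18 + 1 + 20)*(-110519/360) = 3*(-110519/360) = -110519/120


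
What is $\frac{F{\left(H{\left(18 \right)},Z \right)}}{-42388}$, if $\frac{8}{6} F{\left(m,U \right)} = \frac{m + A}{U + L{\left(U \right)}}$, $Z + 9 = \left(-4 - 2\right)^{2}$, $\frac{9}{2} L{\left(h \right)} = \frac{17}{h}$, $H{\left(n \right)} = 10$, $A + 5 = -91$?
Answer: $\frac{31347}{559097720} \approx 5.6067 \cdot 10^{-5}$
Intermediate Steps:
$A = -96$ ($A = -5 - 91 = -96$)
$L{\left(h \right)} = \frac{34}{9 h}$ ($L{\left(h \right)} = \frac{2 \frac{17}{h}}{9} = \frac{34}{9 h}$)
$Z = 27$ ($Z = -9 + \left(-4 - 2\right)^{2} = -9 + \left(-6\right)^{2} = -9 + 36 = 27$)
$F{\left(m,U \right)} = \frac{3 \left(-96 + m\right)}{4 \left(U + \frac{34}{9 U}\right)}$ ($F{\left(m,U \right)} = \frac{3 \frac{m - 96}{U + \frac{34}{9 U}}}{4} = \frac{3 \frac{-96 + m}{U + \frac{34}{9 U}}}{4} = \frac{3 \left(-96 + m\right)}{4 \left(U + \frac{34}{9 U}\right)}$)
$\frac{F{\left(H{\left(18 \right)},Z \right)}}{-42388} = \frac{\frac{27}{4} \cdot 27 \frac{1}{34 + 9 \cdot 27^{2}} \left(-96 + 10\right)}{-42388} = \frac{27}{4} \cdot 27 \frac{1}{34 + 9 \cdot 729} \left(-86\right) \left(- \frac{1}{42388}\right) = \frac{27}{4} \cdot 27 \frac{1}{34 + 6561} \left(-86\right) \left(- \frac{1}{42388}\right) = \frac{27}{4} \cdot 27 \cdot \frac{1}{6595} \left(-86\right) \left(- \frac{1}{42388}\right) = \left(- \frac{31347}{13190}\right) \left(- \frac{1}{42388}\right) = \frac{31347}{559097720}$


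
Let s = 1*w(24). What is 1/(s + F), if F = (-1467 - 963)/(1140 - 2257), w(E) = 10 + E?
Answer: 1117/40408 ≈ 0.027643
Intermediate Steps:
F = 2430/1117 (F = -2430/(-1117) = -2430*(-1/1117) = 2430/1117 ≈ 2.1755)
s = 34 (s = 1*(10 + 24) = 1*34 = 34)
1/(s + F) = 1/(34 + 2430/1117) = 1/(40408/1117) = 1117/40408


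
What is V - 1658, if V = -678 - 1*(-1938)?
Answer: -398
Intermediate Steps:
V = 1260 (V = -678 + 1938 = 1260)
V - 1658 = 1260 - 1658 = -398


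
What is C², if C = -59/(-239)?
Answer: 3481/57121 ≈ 0.060941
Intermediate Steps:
C = 59/239 (C = -59*(-1/239) = 59/239 ≈ 0.24686)
C² = (59/239)² = 3481/57121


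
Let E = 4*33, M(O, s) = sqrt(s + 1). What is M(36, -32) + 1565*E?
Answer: 206580 + I*sqrt(31) ≈ 2.0658e+5 + 5.5678*I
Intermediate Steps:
M(O, s) = sqrt(1 + s)
E = 132
M(36, -32) + 1565*E = sqrt(1 - 32) + 1565*132 = sqrt(-31) + 206580 = I*sqrt(31) + 206580 = 206580 + I*sqrt(31)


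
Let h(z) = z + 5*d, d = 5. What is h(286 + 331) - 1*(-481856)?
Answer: 482498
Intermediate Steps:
h(z) = 25 + z (h(z) = z + 5*5 = z + 25 = 25 + z)
h(286 + 331) - 1*(-481856) = (25 + (286 + 331)) - 1*(-481856) = (25 + 617) + 481856 = 642 + 481856 = 482498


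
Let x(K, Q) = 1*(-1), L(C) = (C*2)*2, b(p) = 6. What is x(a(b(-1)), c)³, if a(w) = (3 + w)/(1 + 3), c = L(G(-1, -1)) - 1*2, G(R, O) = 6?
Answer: -1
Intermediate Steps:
L(C) = 4*C (L(C) = (2*C)*2 = 4*C)
c = 22 (c = 4*6 - 1*2 = 24 - 2 = 22)
a(w) = ¾ + w/4 (a(w) = (3 + w)/4 = (3 + w)*(¼) = ¾ + w/4)
x(K, Q) = -1
x(a(b(-1)), c)³ = (-1)³ = -1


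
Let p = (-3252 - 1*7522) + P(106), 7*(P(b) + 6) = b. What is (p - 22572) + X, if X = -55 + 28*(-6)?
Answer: -234919/7 ≈ -33560.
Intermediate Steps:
P(b) = -6 + b/7
X = -223 (X = -55 - 168 = -223)
p = -75354/7 (p = (-3252 - 1*7522) + (-6 + (⅐)*106) = (-3252 - 7522) + (-6 + 106/7) = -10774 + 64/7 = -75354/7 ≈ -10765.)
(p - 22572) + X = (-75354/7 - 22572) - 223 = -233358/7 - 223 = -234919/7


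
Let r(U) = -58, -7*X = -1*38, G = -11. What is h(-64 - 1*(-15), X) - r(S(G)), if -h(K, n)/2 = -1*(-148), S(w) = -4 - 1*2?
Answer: -238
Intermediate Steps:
X = 38/7 (X = -(-1)*38/7 = -1/7*(-38) = 38/7 ≈ 5.4286)
S(w) = -6 (S(w) = -4 - 2 = -6)
h(K, n) = -296 (h(K, n) = -(-2)*(-148) = -2*148 = -296)
h(-64 - 1*(-15), X) - r(S(G)) = -296 - 1*(-58) = -296 + 58 = -238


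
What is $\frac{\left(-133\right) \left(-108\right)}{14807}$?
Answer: $\frac{14364}{14807} \approx 0.97008$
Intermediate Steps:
$\frac{\left(-133\right) \left(-108\right)}{14807} = 14364 \cdot \frac{1}{14807} = \frac{14364}{14807}$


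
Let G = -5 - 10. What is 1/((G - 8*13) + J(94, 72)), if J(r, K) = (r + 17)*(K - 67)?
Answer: 1/436 ≈ 0.0022936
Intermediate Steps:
J(r, K) = (-67 + K)*(17 + r) (J(r, K) = (17 + r)*(-67 + K) = (-67 + K)*(17 + r))
G = -15
1/((G - 8*13) + J(94, 72)) = 1/((-15 - 8*13) + (-1139 - 67*94 + 17*72 + 72*94)) = 1/((-15 - 104) + (-1139 - 6298 + 1224 + 6768)) = 1/(-119 + 555) = 1/436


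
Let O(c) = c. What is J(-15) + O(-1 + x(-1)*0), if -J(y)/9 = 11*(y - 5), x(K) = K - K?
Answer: 1979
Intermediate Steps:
x(K) = 0
J(y) = 495 - 99*y (J(y) = -99*(y - 5) = -99*(-5 + y) = -9*(-55 + 11*y) = 495 - 99*y)
J(-15) + O(-1 + x(-1)*0) = (495 - 99*(-15)) + (-1 + 0*0) = (495 + 1485) + (-1 + 0) = 1980 - 1 = 1979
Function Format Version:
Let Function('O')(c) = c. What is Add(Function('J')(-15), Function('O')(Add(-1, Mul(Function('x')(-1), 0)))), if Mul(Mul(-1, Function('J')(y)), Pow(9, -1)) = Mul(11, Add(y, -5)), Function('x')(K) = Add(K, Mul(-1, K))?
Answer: 1979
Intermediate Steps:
Function('x')(K) = 0
Function('J')(y) = Add(495, Mul(-99, y)) (Function('J')(y) = Mul(-9, Mul(11, Add(y, -5))) = Mul(-9, Mul(11, Add(-5, y))) = Mul(-9, Add(-55, Mul(11, y))) = Add(495, Mul(-99, y)))
Add(Function('J')(-15), Function('O')(Add(-1, Mul(Function('x')(-1), 0)))) = Add(Add(495, Mul(-99, -15)), Add(-1, Mul(0, 0))) = Add(Add(495, 1485), Add(-1, 0)) = Add(1980, -1) = 1979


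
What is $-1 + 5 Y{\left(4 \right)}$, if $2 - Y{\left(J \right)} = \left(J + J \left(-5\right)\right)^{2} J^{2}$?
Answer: $-20471$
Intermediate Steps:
$Y{\left(J \right)} = 2 - 16 J^{4}$ ($Y{\left(J \right)} = 2 - \left(J + J \left(-5\right)\right)^{2} J^{2} = 2 - \left(J - 5 J\right)^{2} J^{2} = 2 - \left(- 4 J\right)^{2} J^{2} = 2 - 16 J^{2} J^{2} = 2 - 16 J^{4}$)
$-1 + 5 Y{\left(4 \right)} = -1 + 5 \left(2 - 16 \cdot 4^{4}\right) = -1 + 5 \left(2 - 4096\right) = -1 + 5 \left(-4094\right) = -1 - 20470 = -20471$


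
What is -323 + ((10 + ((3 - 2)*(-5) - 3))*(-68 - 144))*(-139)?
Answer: 58613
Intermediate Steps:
-323 + ((10 + ((3 - 2)*(-5) - 3))*(-68 - 144))*(-139) = -323 + ((10 + (1*(-5) - 3))*(-212))*(-139) = -323 + ((10 + (-5 - 3))*(-212))*(-139) = -323 + ((10 - 8)*(-212))*(-139) = -323 + (2*(-212))*(-139) = -323 - 424*(-139) = -323 + 58936 = 58613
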